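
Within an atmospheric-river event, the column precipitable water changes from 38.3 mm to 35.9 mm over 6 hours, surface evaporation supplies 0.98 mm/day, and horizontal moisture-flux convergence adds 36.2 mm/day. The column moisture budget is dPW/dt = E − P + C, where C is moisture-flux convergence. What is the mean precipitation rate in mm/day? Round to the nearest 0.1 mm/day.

dPW/dt = (35.9 − 38.3) mm / (6/24 day) = -9.600 mm/day.
P = E + C − dPW/dt = 0.98 + (36.2) − (-9.600) = 46.8 mm/day.

P ≈ 46.8 mm/day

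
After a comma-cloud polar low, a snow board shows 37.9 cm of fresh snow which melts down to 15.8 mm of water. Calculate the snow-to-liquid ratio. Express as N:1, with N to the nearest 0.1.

Ratio = snow depth / SWE = 379 mm / 15.8 mm = 24.0, i.e. 24.0:1.

ratio ≈ 24.0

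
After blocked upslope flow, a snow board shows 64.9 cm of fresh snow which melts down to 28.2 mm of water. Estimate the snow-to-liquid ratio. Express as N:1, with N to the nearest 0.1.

Ratio = snow depth / SWE = 649 mm / 28.2 mm = 23.0, i.e. 23.0:1.

ratio ≈ 23.0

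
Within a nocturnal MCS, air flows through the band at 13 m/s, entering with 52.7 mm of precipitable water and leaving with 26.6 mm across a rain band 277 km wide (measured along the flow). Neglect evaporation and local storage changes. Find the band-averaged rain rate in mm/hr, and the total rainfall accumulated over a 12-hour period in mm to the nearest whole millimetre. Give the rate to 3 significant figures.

Column moisture flux per unit crosswind length is F = V × PW.
Inflow: F_in = 13 × 52.7 = 685.1 mm·m/s
Outflow: F_out = 13 × 26.6 = 345.8 mm·m/s
Steady-state rate R = (F_in − F_out)/L = (685.1 − 345.8) / 277000 m = 1.225e-03 mm/s.
R = 1.225e-03 × 3600 = 4.41 mm/hr.
Over 12 h: total = 4.41 × 12 = 52.92 ≈ 53 mm.

R ≈ 4.41 mm/hr; total ≈ 53 mm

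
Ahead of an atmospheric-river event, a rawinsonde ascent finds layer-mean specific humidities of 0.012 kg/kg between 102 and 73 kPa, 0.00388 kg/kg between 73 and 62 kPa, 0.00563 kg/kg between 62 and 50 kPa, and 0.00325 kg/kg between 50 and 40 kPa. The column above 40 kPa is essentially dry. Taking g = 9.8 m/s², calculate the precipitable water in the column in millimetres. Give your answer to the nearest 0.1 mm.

Precipitable water is the column-integrated vapour mass per unit area: PW = (1/g) Σ q̄ Δp, with q in kg/kg and Δp in Pa (1 kg/m² of water = 1 mm).
Layer 102–73 kPa: Δp = 290 hPa = 29000 Pa, q̄ = 0.012 kg/kg → 0.012 × 29000 / 9.8 = 35.51 mm
Layer 73–62 kPa: Δp = 110 hPa = 11000 Pa, q̄ = 0.00388 kg/kg → 0.00388 × 11000 / 9.8 = 4.36 mm
Layer 62–50 kPa: Δp = 120 hPa = 12000 Pa, q̄ = 0.00563 kg/kg → 0.00563 × 12000 / 9.8 = 6.89 mm
Layer 50–40 kPa: Δp = 100 hPa = 10000 Pa, q̄ = 0.00325 kg/kg → 0.00325 × 10000 / 9.8 = 3.32 mm
PW = 35.51 + 4.36 + 6.89 + 3.32 = 50.08 ≈ 50.1 mm.

PW ≈ 50.1 mm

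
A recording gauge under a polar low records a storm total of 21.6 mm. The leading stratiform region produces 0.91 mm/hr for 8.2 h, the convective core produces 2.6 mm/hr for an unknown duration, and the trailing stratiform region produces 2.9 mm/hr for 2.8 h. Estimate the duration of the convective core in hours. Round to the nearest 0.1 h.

Known phases: 0.91 × 8.2 + 2.9 × 2.8 = 7.462 + 8.12 = 15.582 mm.
Remaining depth = 21.6 − 15.582 = 6.018 mm.
Duration = 6.018 / 2.6 = 2.3 h.

duration ≈ 2.3 h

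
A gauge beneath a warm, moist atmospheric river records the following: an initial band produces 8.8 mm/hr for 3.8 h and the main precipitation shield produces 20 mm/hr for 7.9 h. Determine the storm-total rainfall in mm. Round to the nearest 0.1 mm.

Total = Σ Rᵢ Δtᵢ = 8.8 × 3.8 + 20 × 7.9
      = 33.44 + 158 = 191.4 mm.

total ≈ 191.4 mm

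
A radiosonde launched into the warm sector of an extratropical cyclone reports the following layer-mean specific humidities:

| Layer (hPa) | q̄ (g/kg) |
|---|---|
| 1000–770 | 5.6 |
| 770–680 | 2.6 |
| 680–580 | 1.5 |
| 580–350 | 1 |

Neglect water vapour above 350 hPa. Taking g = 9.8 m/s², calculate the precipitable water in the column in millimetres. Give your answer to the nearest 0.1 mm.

Precipitable water is the column-integrated vapour mass per unit area: PW = (1/g) Σ q̄ Δp, with q in kg/kg and Δp in Pa (1 kg/m² of water = 1 mm).
Layer 1000–770 hPa: Δp = 230 hPa = 23000 Pa, q̄ = 0.0056 kg/kg → 0.0056 × 23000 / 9.8 = 13.14 mm
Layer 770–680 hPa: Δp = 90 hPa = 9000 Pa, q̄ = 0.0026 kg/kg → 0.0026 × 9000 / 9.8 = 2.39 mm
Layer 680–580 hPa: Δp = 100 hPa = 10000 Pa, q̄ = 0.0015 kg/kg → 0.0015 × 10000 / 9.8 = 1.53 mm
Layer 580–350 hPa: Δp = 230 hPa = 23000 Pa, q̄ = 0.001 kg/kg → 0.001 × 23000 / 9.8 = 2.35 mm
PW = 13.14 + 2.39 + 1.53 + 2.35 = 19.41 ≈ 19.4 mm.

PW ≈ 19.4 mm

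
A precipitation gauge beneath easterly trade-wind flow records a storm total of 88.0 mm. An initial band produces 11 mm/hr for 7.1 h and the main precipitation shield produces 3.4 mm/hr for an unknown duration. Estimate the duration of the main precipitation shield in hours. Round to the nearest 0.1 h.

duration ≈ 2.9 h

Known phases: 11 × 7.1 = 78.1 mm.
Remaining depth = 88.0 − 78.1 = 9.9 mm.
Duration = 9.9 / 3.4 = 2.9 h.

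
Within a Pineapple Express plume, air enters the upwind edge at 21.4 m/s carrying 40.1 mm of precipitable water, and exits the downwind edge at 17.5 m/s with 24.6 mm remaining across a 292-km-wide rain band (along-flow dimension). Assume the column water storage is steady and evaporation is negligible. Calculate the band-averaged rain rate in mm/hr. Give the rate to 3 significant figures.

R ≈ 5.27 mm/hr

Column moisture flux per unit crosswind length is F = V × PW.
Inflow: F_in = 21.4 × 40.1 = 858.14 mm·m/s
Outflow: F_out = 17.5 × 24.6 = 430.5 mm·m/s
Steady-state rate R = (F_in − F_out)/L = (858.14 − 430.5) / 292000 m = 1.465e-03 mm/s.
R = 1.465e-03 × 3600 = 5.27 mm/hr.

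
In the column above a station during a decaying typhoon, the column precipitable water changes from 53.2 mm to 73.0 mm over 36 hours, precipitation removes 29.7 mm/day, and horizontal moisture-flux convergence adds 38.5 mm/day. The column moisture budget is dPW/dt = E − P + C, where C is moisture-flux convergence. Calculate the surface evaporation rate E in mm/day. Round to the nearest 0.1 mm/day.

E ≈ 4.4 mm/day

dPW/dt = (73.0 − 53.2) mm / (36/24 day) = +13.200 mm/day.
E = dPW/dt + P − C = (+13.200) + 29.7 − (38.5) = 4.4 mm/day.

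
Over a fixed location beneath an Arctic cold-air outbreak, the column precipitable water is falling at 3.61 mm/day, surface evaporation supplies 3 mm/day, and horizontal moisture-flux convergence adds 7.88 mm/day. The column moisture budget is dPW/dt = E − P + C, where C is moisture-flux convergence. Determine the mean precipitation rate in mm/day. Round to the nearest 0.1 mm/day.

P ≈ 14.5 mm/day

dPW/dt = -3.61 mm/day.
P = E + C − dPW/dt = 3 + (7.88) − (-3.61) = 14.5 mm/day.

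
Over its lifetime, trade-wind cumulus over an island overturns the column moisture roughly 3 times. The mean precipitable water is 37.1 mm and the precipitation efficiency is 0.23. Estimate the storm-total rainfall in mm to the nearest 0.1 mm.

rainfall ≈ 25.6 mm

Each cycle deposits ε × PW = 0.23 × 37.1 = 8.533 mm.
Over 3 cycles: 3 × 8.533 = 25.6 mm.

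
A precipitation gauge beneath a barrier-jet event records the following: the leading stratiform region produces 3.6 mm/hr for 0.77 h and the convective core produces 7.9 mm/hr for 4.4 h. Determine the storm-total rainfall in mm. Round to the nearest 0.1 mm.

Total = Σ Rᵢ Δtᵢ = 3.6 × 0.77 + 7.9 × 4.4
      = 2.772 + 34.76 = 37.5 mm.

total ≈ 37.5 mm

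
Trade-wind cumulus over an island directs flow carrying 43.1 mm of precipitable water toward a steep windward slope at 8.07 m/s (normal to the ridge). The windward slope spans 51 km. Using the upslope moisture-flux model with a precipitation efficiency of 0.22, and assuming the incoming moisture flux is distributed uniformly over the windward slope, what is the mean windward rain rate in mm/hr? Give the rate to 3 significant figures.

Incoming column moisture flux per unit ridge length: F = V × PW = 8.07 × 43.1 = 347.817 mm·m/s.
Spread over the 51 km slope with efficiency ε = 0.22: R = ε·F/W = 0.22 × 347.817 / 51000 m = 1.500e-03 mm/s.
R = 1.500e-03 × 3600 = 5.40 mm/hr.

R ≈ 5.40 mm/hr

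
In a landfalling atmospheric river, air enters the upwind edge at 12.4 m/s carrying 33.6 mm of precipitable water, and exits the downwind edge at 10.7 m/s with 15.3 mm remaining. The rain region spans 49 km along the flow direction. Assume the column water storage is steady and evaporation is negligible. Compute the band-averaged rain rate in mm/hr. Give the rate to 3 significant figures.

Column moisture flux per unit crosswind length is F = V × PW.
Inflow: F_in = 12.4 × 33.6 = 416.64 mm·m/s
Outflow: F_out = 10.7 × 15.3 = 163.71 mm·m/s
Steady-state rate R = (F_in − F_out)/L = (416.64 − 163.71) / 49000 m = 5.162e-03 mm/s.
R = 5.162e-03 × 3600 = 18.6 mm/hr.

R ≈ 18.6 mm/hr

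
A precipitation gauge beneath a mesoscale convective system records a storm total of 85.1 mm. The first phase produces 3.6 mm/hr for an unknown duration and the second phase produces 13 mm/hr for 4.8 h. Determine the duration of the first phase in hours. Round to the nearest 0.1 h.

Known phases: 13 × 4.8 = 62.4 mm.
Remaining depth = 85.1 − 62.4 = 22.7 mm.
Duration = 22.7 / 3.6 = 6.3 h.

duration ≈ 6.3 h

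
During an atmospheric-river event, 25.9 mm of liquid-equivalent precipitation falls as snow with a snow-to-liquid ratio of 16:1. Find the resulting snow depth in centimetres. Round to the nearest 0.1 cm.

Snow depth = liquid × ratio = 25.9 mm × 16 = 414.4 mm = 41.4 cm.

snow depth ≈ 41.4 cm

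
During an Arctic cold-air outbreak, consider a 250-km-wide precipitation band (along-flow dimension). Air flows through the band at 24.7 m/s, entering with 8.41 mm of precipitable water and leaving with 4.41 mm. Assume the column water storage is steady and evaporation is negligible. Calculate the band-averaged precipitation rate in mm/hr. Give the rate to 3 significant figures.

R ≈ 1.42 mm/hr

Column moisture flux per unit crosswind length is F = V × PW.
Inflow: F_in = 24.7 × 8.41 = 207.727 mm·m/s
Outflow: F_out = 24.7 × 4.41 = 108.927 mm·m/s
Steady-state rate R = (F_in − F_out)/L = (207.727 − 108.927) / 250000 m = 3.952e-04 mm/s.
R = 3.952e-04 × 3600 = 1.42 mm/hr.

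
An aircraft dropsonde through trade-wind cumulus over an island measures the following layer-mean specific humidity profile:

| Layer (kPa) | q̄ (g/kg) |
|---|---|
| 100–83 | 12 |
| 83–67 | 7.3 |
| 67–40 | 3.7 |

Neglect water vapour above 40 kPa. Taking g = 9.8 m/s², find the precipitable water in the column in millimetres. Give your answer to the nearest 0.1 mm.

PW ≈ 42.9 mm

Precipitable water is the column-integrated vapour mass per unit area: PW = (1/g) Σ q̄ Δp, with q in kg/kg and Δp in Pa (1 kg/m² of water = 1 mm).
Layer 100–83 kPa: Δp = 170 hPa = 17000 Pa, q̄ = 0.012 kg/kg → 0.012 × 17000 / 9.8 = 20.82 mm
Layer 83–67 kPa: Δp = 160 hPa = 16000 Pa, q̄ = 0.0073 kg/kg → 0.0073 × 16000 / 9.8 = 11.92 mm
Layer 67–40 kPa: Δp = 270 hPa = 27000 Pa, q̄ = 0.0037 kg/kg → 0.0037 × 27000 / 9.8 = 10.19 mm
PW = 20.82 + 11.92 + 10.19 = 42.93 ≈ 42.9 mm.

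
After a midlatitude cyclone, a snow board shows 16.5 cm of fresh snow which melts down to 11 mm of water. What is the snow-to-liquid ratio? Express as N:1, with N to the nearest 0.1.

ratio ≈ 15.0

Ratio = snow depth / SWE = 165 mm / 11 mm = 15.0, i.e. 15.0:1.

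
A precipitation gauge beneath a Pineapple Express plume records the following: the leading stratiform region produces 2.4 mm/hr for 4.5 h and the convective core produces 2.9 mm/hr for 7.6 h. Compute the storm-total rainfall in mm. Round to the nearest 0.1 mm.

total ≈ 32.8 mm

Total = Σ Rᵢ Δtᵢ = 2.4 × 4.5 + 2.9 × 7.6
      = 10.8 + 22.04 = 32.8 mm.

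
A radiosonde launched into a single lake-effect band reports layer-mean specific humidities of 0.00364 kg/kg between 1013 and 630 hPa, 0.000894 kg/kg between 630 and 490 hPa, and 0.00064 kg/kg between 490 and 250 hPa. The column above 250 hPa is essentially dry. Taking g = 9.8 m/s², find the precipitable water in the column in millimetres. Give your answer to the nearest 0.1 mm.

Precipitable water is the column-integrated vapour mass per unit area: PW = (1/g) Σ q̄ Δp, with q in kg/kg and Δp in Pa (1 kg/m² of water = 1 mm).
Layer 1013–630 hPa: Δp = 383 hPa = 38300 Pa, q̄ = 0.00364 kg/kg → 0.00364 × 38300 / 9.8 = 14.23 mm
Layer 630–490 hPa: Δp = 140 hPa = 14000 Pa, q̄ = 0.000894 kg/kg → 0.000894 × 14000 / 9.8 = 1.28 mm
Layer 490–250 hPa: Δp = 240 hPa = 24000 Pa, q̄ = 0.00064 kg/kg → 0.00064 × 24000 / 9.8 = 1.57 mm
PW = 14.23 + 1.28 + 1.57 = 17.08 ≈ 17.1 mm.

PW ≈ 17.1 mm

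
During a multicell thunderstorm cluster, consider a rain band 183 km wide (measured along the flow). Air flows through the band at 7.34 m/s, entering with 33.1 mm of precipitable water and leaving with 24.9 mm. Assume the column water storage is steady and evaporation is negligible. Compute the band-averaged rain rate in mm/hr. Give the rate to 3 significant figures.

Column moisture flux per unit crosswind length is F = V × PW.
Inflow: F_in = 7.34 × 33.1 = 242.954 mm·m/s
Outflow: F_out = 7.34 × 24.9 = 182.766 mm·m/s
Steady-state rate R = (F_in − F_out)/L = (242.954 − 182.766) / 183000 m = 3.289e-04 mm/s.
R = 3.289e-04 × 3600 = 1.18 mm/hr.

R ≈ 1.18 mm/hr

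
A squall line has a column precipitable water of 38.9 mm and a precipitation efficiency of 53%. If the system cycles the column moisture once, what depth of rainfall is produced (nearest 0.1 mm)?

rainfall ≈ 20.6 mm

Rainfall = ε × PW = 0.53 × 38.9 = 20.6 mm.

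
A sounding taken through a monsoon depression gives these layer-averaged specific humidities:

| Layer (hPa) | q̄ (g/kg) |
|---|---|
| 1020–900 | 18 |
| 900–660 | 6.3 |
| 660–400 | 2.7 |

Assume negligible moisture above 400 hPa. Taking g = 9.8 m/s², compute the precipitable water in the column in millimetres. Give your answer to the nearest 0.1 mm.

Precipitable water is the column-integrated vapour mass per unit area: PW = (1/g) Σ q̄ Δp, with q in kg/kg and Δp in Pa (1 kg/m² of water = 1 mm).
Layer 1020–900 hPa: Δp = 120 hPa = 12000 Pa, q̄ = 0.018 kg/kg → 0.018 × 12000 / 9.8 = 22.04 mm
Layer 900–660 hPa: Δp = 240 hPa = 24000 Pa, q̄ = 0.0063 kg/kg → 0.0063 × 24000 / 9.8 = 15.43 mm
Layer 660–400 hPa: Δp = 260 hPa = 26000 Pa, q̄ = 0.0027 kg/kg → 0.0027 × 26000 / 9.8 = 7.16 mm
PW = 22.04 + 15.43 + 7.16 = 44.63 ≈ 44.6 mm.

PW ≈ 44.6 mm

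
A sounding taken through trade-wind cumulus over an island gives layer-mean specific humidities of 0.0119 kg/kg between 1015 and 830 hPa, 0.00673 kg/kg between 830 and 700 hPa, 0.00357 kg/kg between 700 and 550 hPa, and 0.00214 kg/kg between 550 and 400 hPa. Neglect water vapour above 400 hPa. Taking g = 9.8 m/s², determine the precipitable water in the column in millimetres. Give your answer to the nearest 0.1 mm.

PW ≈ 40.1 mm

Precipitable water is the column-integrated vapour mass per unit area: PW = (1/g) Σ q̄ Δp, with q in kg/kg and Δp in Pa (1 kg/m² of water = 1 mm).
Layer 1015–830 hPa: Δp = 185 hPa = 18500 Pa, q̄ = 0.0119 kg/kg → 0.0119 × 18500 / 9.8 = 22.46 mm
Layer 830–700 hPa: Δp = 130 hPa = 13000 Pa, q̄ = 0.00673 kg/kg → 0.00673 × 13000 / 9.8 = 8.93 mm
Layer 700–550 hPa: Δp = 150 hPa = 15000 Pa, q̄ = 0.00357 kg/kg → 0.00357 × 15000 / 9.8 = 5.46 mm
Layer 550–400 hPa: Δp = 150 hPa = 15000 Pa, q̄ = 0.00214 kg/kg → 0.00214 × 15000 / 9.8 = 3.28 mm
PW = 22.46 + 8.93 + 5.46 + 3.28 = 40.13 ≈ 40.1 mm.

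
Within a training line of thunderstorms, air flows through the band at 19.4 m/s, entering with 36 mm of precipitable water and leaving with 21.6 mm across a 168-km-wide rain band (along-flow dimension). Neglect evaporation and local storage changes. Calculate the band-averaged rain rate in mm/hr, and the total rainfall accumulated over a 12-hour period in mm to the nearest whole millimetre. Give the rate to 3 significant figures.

Column moisture flux per unit crosswind length is F = V × PW.
Inflow: F_in = 19.4 × 36 = 698.4 mm·m/s
Outflow: F_out = 19.4 × 21.6 = 419.04 mm·m/s
Steady-state rate R = (F_in − F_out)/L = (698.4 − 419.04) / 168000 m = 1.663e-03 mm/s.
R = 1.663e-03 × 3600 = 5.99 mm/hr.
Over 12 h: total = 5.99 × 12 = 71.88 ≈ 72 mm.

R ≈ 5.99 mm/hr; total ≈ 72 mm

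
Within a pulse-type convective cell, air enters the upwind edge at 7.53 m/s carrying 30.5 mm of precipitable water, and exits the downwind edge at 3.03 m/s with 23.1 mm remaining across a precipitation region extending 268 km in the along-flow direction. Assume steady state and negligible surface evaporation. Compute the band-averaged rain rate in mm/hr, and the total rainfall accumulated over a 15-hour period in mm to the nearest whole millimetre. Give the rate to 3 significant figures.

Column moisture flux per unit crosswind length is F = V × PW.
Inflow: F_in = 7.53 × 30.5 = 229.665 mm·m/s
Outflow: F_out = 3.03 × 23.1 = 69.993 mm·m/s
Steady-state rate R = (F_in − F_out)/L = (229.665 − 69.993) / 268000 m = 5.958e-04 mm/s.
R = 5.958e-04 × 3600 = 2.14 mm/hr.
Over 15 h: total = 2.14 × 15 = 32.1 ≈ 32 mm.

R ≈ 2.14 mm/hr; total ≈ 32 mm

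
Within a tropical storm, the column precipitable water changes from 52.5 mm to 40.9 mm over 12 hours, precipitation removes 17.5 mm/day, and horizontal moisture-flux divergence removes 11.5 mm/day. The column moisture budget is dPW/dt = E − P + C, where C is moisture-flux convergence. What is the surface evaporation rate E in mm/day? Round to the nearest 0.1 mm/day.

dPW/dt = (40.9 − 52.5) mm / (12/24 day) = -23.200 mm/day.
E = dPW/dt + P − C = (-23.200) + 17.5 − (-11.5) = 5.8 mm/day.

E ≈ 5.8 mm/day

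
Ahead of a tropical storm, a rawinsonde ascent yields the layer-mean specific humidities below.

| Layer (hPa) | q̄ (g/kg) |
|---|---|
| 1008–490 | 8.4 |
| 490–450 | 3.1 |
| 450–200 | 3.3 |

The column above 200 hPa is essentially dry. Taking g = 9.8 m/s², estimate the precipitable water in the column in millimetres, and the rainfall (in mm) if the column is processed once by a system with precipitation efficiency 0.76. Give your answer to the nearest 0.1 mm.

PW ≈ 54.1 mm; rainfall ≈ 41.1 mm

Precipitable water is the column-integrated vapour mass per unit area: PW = (1/g) Σ q̄ Δp, with q in kg/kg and Δp in Pa (1 kg/m² of water = 1 mm).
Layer 1008–490 hPa: Δp = 518 hPa = 51800 Pa, q̄ = 0.0084 kg/kg → 0.0084 × 51800 / 9.8 = 44.40 mm
Layer 490–450 hPa: Δp = 40 hPa = 4000 Pa, q̄ = 0.0031 kg/kg → 0.0031 × 4000 / 9.8 = 1.27 mm
Layer 450–200 hPa: Δp = 250 hPa = 25000 Pa, q̄ = 0.0033 kg/kg → 0.0033 × 25000 / 9.8 = 8.42 mm
PW = 44.40 + 1.27 + 8.42 = 54.09 ≈ 54.1 mm.
Rainfall = ε × PW = 0.76 × 54.1 = 41.1 mm.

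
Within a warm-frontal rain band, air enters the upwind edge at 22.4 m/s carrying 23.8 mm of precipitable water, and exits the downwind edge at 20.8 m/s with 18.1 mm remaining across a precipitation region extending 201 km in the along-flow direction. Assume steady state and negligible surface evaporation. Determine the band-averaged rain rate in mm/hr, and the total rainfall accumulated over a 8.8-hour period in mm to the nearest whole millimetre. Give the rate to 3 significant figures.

R ≈ 2.81 mm/hr; total ≈ 25 mm

Column moisture flux per unit crosswind length is F = V × PW.
Inflow: F_in = 22.4 × 23.8 = 533.12 mm·m/s
Outflow: F_out = 20.8 × 18.1 = 376.48 mm·m/s
Steady-state rate R = (F_in − F_out)/L = (533.12 − 376.48) / 201000 m = 7.793e-04 mm/s.
R = 7.793e-04 × 3600 = 2.81 mm/hr.
Over 8.8 h: total = 2.81 × 8.8 = 24.728 ≈ 25 mm.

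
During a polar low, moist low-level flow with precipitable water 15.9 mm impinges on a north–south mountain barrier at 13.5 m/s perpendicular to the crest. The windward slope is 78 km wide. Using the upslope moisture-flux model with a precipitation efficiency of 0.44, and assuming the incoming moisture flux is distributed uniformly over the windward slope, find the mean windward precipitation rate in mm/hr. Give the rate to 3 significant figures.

Incoming column moisture flux per unit ridge length: F = V × PW = 13.5 × 15.9 = 214.65 mm·m/s.
Spread over the 78 km slope with efficiency ε = 0.44: R = ε·F/W = 0.44 × 214.65 / 78000 m = 1.211e-03 mm/s.
R = 1.211e-03 × 3600 = 4.36 mm/hr.

R ≈ 4.36 mm/hr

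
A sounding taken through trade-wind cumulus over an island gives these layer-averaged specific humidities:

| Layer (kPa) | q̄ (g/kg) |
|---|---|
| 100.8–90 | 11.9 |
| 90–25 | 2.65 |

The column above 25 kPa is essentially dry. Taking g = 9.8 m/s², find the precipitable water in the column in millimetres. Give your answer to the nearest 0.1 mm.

Precipitable water is the column-integrated vapour mass per unit area: PW = (1/g) Σ q̄ Δp, with q in kg/kg and Δp in Pa (1 kg/m² of water = 1 mm).
Layer 100.8–90 kPa: Δp = 108 hPa = 10800 Pa, q̄ = 0.0119 kg/kg → 0.0119 × 10800 / 9.8 = 13.11 mm
Layer 90–25 kPa: Δp = 650 hPa = 65000 Pa, q̄ = 0.00265 kg/kg → 0.00265 × 65000 / 9.8 = 17.58 mm
PW = 13.11 + 17.58 = 30.69 ≈ 30.7 mm.

PW ≈ 30.7 mm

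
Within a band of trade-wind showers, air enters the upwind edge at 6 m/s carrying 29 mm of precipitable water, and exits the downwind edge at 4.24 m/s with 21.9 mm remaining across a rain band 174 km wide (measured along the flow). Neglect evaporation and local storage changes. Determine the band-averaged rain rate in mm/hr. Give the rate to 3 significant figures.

Column moisture flux per unit crosswind length is F = V × PW.
Inflow: F_in = 6 × 29 = 174 mm·m/s
Outflow: F_out = 4.24 × 21.9 = 92.856 mm·m/s
Steady-state rate R = (F_in − F_out)/L = (174 − 92.856) / 174000 m = 4.663e-04 mm/s.
R = 4.663e-04 × 3600 = 1.68 mm/hr.

R ≈ 1.68 mm/hr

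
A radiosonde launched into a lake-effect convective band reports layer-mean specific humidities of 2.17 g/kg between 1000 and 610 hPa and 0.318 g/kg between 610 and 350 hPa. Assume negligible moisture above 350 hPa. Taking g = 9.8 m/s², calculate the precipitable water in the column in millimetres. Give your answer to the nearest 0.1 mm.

PW ≈ 9.5 mm

Precipitable water is the column-integrated vapour mass per unit area: PW = (1/g) Σ q̄ Δp, with q in kg/kg and Δp in Pa (1 kg/m² of water = 1 mm).
Layer 1000–610 hPa: Δp = 390 hPa = 39000 Pa, q̄ = 0.00217 kg/kg → 0.00217 × 39000 / 9.8 = 8.64 mm
Layer 610–350 hPa: Δp = 260 hPa = 26000 Pa, q̄ = 0.000318 kg/kg → 0.000318 × 26000 / 9.8 = 0.84 mm
PW = 8.64 + 0.84 = 9.48 ≈ 9.5 mm.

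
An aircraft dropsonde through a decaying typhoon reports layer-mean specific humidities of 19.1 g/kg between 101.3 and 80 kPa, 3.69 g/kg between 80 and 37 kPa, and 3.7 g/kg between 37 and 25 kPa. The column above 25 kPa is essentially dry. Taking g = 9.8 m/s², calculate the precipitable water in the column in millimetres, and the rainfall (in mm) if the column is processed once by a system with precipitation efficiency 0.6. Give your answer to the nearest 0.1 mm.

Precipitable water is the column-integrated vapour mass per unit area: PW = (1/g) Σ q̄ Δp, with q in kg/kg and Δp in Pa (1 kg/m² of water = 1 mm).
Layer 101.3–80 kPa: Δp = 213 hPa = 21300 Pa, q̄ = 0.0191 kg/kg → 0.0191 × 21300 / 9.8 = 41.51 mm
Layer 80–37 kPa: Δp = 430 hPa = 43000 Pa, q̄ = 0.00369 kg/kg → 0.00369 × 43000 / 9.8 = 16.19 mm
Layer 37–25 kPa: Δp = 120 hPa = 12000 Pa, q̄ = 0.0037 kg/kg → 0.0037 × 12000 / 9.8 = 4.53 mm
PW = 41.51 + 16.19 + 4.53 = 62.23 ≈ 62.2 mm.
Rainfall = ε × PW = 0.6 × 62.2 = 37.3 mm.

PW ≈ 62.2 mm; rainfall ≈ 37.3 mm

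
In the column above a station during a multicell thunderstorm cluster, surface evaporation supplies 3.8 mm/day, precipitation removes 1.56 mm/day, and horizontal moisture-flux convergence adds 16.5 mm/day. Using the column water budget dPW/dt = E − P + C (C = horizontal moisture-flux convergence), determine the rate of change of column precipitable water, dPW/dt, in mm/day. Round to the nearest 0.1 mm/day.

dPW/dt = E − P + C = 3.8 − 1.56 + (16.5) = 18.7 mm/day.

dPW/dt ≈ 18.7 mm/day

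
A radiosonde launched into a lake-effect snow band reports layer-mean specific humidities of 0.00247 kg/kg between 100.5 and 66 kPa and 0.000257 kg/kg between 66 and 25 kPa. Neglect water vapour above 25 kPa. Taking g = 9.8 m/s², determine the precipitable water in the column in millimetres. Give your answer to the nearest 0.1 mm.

PW ≈ 9.8 mm

Precipitable water is the column-integrated vapour mass per unit area: PW = (1/g) Σ q̄ Δp, with q in kg/kg and Δp in Pa (1 kg/m² of water = 1 mm).
Layer 100.5–66 kPa: Δp = 345 hPa = 34500 Pa, q̄ = 0.00247 kg/kg → 0.00247 × 34500 / 9.8 = 8.70 mm
Layer 66–25 kPa: Δp = 410 hPa = 41000 Pa, q̄ = 0.000257 kg/kg → 0.000257 × 41000 / 9.8 = 1.08 mm
PW = 8.70 + 1.08 = 9.78 ≈ 9.8 mm.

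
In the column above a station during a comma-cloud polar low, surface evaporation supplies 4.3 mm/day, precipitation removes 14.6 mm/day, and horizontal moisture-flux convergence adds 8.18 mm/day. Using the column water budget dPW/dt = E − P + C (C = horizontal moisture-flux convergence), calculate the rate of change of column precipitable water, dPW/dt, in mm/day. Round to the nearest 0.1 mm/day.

dPW/dt ≈ -2.1 mm/day

dPW/dt = E − P + C = 4.3 − 14.6 + (8.18) = -2.1 mm/day.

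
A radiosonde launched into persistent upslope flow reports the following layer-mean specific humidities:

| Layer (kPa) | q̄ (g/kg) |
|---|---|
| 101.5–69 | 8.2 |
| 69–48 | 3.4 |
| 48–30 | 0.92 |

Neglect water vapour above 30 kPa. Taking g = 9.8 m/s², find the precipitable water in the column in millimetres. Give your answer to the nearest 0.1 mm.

Precipitable water is the column-integrated vapour mass per unit area: PW = (1/g) Σ q̄ Δp, with q in kg/kg and Δp in Pa (1 kg/m² of water = 1 mm).
Layer 101.5–69 kPa: Δp = 325 hPa = 32500 Pa, q̄ = 0.0082 kg/kg → 0.0082 × 32500 / 9.8 = 27.19 mm
Layer 69–48 kPa: Δp = 210 hPa = 21000 Pa, q̄ = 0.0034 kg/kg → 0.0034 × 21000 / 9.8 = 7.29 mm
Layer 48–30 kPa: Δp = 180 hPa = 18000 Pa, q̄ = 0.00092 kg/kg → 0.00092 × 18000 / 9.8 = 1.69 mm
PW = 27.19 + 7.29 + 1.69 = 36.17 ≈ 36.2 mm.

PW ≈ 36.2 mm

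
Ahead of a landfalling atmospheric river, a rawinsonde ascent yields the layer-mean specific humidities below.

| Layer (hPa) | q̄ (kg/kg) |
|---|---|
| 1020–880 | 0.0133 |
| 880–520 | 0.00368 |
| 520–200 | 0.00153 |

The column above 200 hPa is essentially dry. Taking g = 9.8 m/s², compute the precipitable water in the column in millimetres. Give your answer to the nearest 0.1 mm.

Precipitable water is the column-integrated vapour mass per unit area: PW = (1/g) Σ q̄ Δp, with q in kg/kg and Δp in Pa (1 kg/m² of water = 1 mm).
Layer 1020–880 hPa: Δp = 140 hPa = 14000 Pa, q̄ = 0.0133 kg/kg → 0.0133 × 14000 / 9.8 = 19.00 mm
Layer 880–520 hPa: Δp = 360 hPa = 36000 Pa, q̄ = 0.00368 kg/kg → 0.00368 × 36000 / 9.8 = 13.52 mm
Layer 520–200 hPa: Δp = 320 hPa = 32000 Pa, q̄ = 0.00153 kg/kg → 0.00153 × 32000 / 9.8 = 5.00 mm
PW = 19.00 + 13.52 + 5.00 = 37.52 ≈ 37.5 mm.

PW ≈ 37.5 mm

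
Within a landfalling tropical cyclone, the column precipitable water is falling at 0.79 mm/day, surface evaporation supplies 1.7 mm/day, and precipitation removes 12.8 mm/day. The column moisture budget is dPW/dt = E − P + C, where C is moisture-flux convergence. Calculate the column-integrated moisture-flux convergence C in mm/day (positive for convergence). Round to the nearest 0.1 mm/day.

dPW/dt = -0.79 mm/day.
C = dPW/dt − E + P = (-0.79) − 1.7 + 12.8 = 10.3 mm/day.

C ≈ 10.3 mm/day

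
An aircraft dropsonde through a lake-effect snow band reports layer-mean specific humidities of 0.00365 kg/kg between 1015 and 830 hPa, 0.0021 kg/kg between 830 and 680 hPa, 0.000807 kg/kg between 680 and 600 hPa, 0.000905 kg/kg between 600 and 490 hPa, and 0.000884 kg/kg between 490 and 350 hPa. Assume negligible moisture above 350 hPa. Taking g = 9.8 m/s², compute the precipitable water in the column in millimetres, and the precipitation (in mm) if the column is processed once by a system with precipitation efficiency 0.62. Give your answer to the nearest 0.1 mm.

PW ≈ 13.0 mm; precipitation ≈ 8.1 mm

Precipitable water is the column-integrated vapour mass per unit area: PW = (1/g) Σ q̄ Δp, with q in kg/kg and Δp in Pa (1 kg/m² of water = 1 mm).
Layer 1015–830 hPa: Δp = 185 hPa = 18500 Pa, q̄ = 0.00365 kg/kg → 0.00365 × 18500 / 9.8 = 6.89 mm
Layer 830–680 hPa: Δp = 150 hPa = 15000 Pa, q̄ = 0.0021 kg/kg → 0.0021 × 15000 / 9.8 = 3.21 mm
Layer 680–600 hPa: Δp = 80 hPa = 8000 Pa, q̄ = 0.000807 kg/kg → 0.000807 × 8000 / 9.8 = 0.66 mm
Layer 600–490 hPa: Δp = 110 hPa = 11000 Pa, q̄ = 0.000905 kg/kg → 0.000905 × 11000 / 9.8 = 1.02 mm
Layer 490–350 hPa: Δp = 140 hPa = 14000 Pa, q̄ = 0.000884 kg/kg → 0.000884 × 14000 / 9.8 = 1.26 mm
PW = 6.89 + 3.21 + 0.66 + 1.02 + 1.26 = 13.04 ≈ 13.0 mm.
Precipitation = ε × PW = 0.62 × 13.0 = 8.1 mm.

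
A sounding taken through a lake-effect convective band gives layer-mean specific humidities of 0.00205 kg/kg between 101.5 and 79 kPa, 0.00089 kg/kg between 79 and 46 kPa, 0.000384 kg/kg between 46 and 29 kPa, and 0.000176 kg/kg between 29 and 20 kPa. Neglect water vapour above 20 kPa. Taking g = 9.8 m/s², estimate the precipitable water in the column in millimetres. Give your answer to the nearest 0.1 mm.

PW ≈ 8.5 mm

Precipitable water is the column-integrated vapour mass per unit area: PW = (1/g) Σ q̄ Δp, with q in kg/kg and Δp in Pa (1 kg/m² of water = 1 mm).
Layer 101.5–79 kPa: Δp = 225 hPa = 22500 Pa, q̄ = 0.00205 kg/kg → 0.00205 × 22500 / 9.8 = 4.71 mm
Layer 79–46 kPa: Δp = 330 hPa = 33000 Pa, q̄ = 0.00089 kg/kg → 0.00089 × 33000 / 9.8 = 3.00 mm
Layer 46–29 kPa: Δp = 170 hPa = 17000 Pa, q̄ = 0.000384 kg/kg → 0.000384 × 17000 / 9.8 = 0.67 mm
Layer 29–20 kPa: Δp = 90 hPa = 9000 Pa, q̄ = 0.000176 kg/kg → 0.000176 × 9000 / 9.8 = 0.16 mm
PW = 4.71 + 3.00 + 0.67 + 0.16 = 8.54 ≈ 8.5 mm.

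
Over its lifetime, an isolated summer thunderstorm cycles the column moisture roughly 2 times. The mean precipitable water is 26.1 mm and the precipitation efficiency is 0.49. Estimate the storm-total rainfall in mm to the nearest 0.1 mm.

rainfall ≈ 25.6 mm

Each cycle deposits ε × PW = 0.49 × 26.1 = 12.789 mm.
Over 2 cycles: 2 × 12.789 = 25.6 mm.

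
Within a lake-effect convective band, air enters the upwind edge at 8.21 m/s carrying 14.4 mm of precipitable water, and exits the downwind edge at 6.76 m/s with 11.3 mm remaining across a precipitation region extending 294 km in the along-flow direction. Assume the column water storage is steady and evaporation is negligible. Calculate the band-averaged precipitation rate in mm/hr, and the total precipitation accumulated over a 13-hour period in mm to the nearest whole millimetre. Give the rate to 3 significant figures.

R ≈ 0.512 mm/hr; total ≈ 7 mm

Column moisture flux per unit crosswind length is F = V × PW.
Inflow: F_in = 8.21 × 14.4 = 118.224 mm·m/s
Outflow: F_out = 6.76 × 11.3 = 76.388 mm·m/s
Steady-state rate R = (F_in − F_out)/L = (118.224 − 76.388) / 294000 m = 1.423e-04 mm/s.
R = 1.423e-04 × 3600 = 0.512 mm/hr.
Over 13 h: total = 0.512 × 13 = 6.656 ≈ 7 mm.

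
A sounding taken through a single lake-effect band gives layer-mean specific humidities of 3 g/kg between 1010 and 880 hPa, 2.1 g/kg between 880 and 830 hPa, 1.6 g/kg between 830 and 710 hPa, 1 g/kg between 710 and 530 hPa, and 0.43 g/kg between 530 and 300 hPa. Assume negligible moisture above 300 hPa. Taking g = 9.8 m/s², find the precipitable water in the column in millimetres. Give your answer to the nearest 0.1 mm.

Precipitable water is the column-integrated vapour mass per unit area: PW = (1/g) Σ q̄ Δp, with q in kg/kg and Δp in Pa (1 kg/m² of water = 1 mm).
Layer 1010–880 hPa: Δp = 130 hPa = 13000 Pa, q̄ = 0.003 kg/kg → 0.003 × 13000 / 9.8 = 3.98 mm
Layer 880–830 hPa: Δp = 50 hPa = 5000 Pa, q̄ = 0.0021 kg/kg → 0.0021 × 5000 / 9.8 = 1.07 mm
Layer 830–710 hPa: Δp = 120 hPa = 12000 Pa, q̄ = 0.0016 kg/kg → 0.0016 × 12000 / 9.8 = 1.96 mm
Layer 710–530 hPa: Δp = 180 hPa = 18000 Pa, q̄ = 0.001 kg/kg → 0.001 × 18000 / 9.8 = 1.84 mm
Layer 530–300 hPa: Δp = 230 hPa = 23000 Pa, q̄ = 0.00043 kg/kg → 0.00043 × 23000 / 9.8 = 1.01 mm
PW = 3.98 + 1.07 + 1.96 + 1.84 + 1.01 = 9.86 ≈ 9.9 mm.

PW ≈ 9.9 mm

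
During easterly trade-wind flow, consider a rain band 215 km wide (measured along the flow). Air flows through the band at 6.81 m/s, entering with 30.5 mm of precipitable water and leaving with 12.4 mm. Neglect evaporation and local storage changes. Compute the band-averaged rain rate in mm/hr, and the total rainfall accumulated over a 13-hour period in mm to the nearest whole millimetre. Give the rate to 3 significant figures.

Column moisture flux per unit crosswind length is F = V × PW.
Inflow: F_in = 6.81 × 30.5 = 207.705 mm·m/s
Outflow: F_out = 6.81 × 12.4 = 84.444 mm·m/s
Steady-state rate R = (F_in − F_out)/L = (207.705 − 84.444) / 215000 m = 5.733e-04 mm/s.
R = 5.733e-04 × 3600 = 2.06 mm/hr.
Over 13 h: total = 2.06 × 13 = 26.78 ≈ 27 mm.

R ≈ 2.06 mm/hr; total ≈ 27 mm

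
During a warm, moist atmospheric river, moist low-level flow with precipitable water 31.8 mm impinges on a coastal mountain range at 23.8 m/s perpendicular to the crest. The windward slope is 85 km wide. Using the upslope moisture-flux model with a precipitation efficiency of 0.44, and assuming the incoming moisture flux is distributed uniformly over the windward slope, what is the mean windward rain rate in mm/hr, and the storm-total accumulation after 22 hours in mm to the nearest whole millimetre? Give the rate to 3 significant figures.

Incoming column moisture flux per unit ridge length: F = V × PW = 23.8 × 31.8 = 756.84 mm·m/s.
Spread over the 85 km slope with efficiency ε = 0.44: R = ε·F/W = 0.44 × 756.84 / 85000 m = 3.918e-03 mm/s.
R = 3.918e-03 × 3600 = 14.1 mm/hr.
Over 22 h: total = 14.1 × 22 = 310.2 ≈ 310 mm.

R ≈ 14.1 mm/hr; total ≈ 310 mm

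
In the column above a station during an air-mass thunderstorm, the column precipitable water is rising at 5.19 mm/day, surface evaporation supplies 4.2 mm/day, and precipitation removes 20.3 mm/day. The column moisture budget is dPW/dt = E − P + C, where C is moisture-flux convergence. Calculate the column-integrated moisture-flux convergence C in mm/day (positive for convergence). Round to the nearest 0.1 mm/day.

dPW/dt = +5.19 mm/day.
C = dPW/dt − E + P = (+5.19) − 4.2 + 20.3 = 21.3 mm/day.

C ≈ 21.3 mm/day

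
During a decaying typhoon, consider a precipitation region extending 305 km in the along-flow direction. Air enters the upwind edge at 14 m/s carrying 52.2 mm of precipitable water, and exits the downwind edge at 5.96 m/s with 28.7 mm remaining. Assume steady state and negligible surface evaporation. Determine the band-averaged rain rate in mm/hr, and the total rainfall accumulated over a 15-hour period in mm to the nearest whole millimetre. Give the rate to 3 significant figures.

R ≈ 6.61 mm/hr; total ≈ 99 mm

Column moisture flux per unit crosswind length is F = V × PW.
Inflow: F_in = 14 × 52.2 = 730.8 mm·m/s
Outflow: F_out = 5.96 × 28.7 = 171.052 mm·m/s
Steady-state rate R = (F_in − F_out)/L = (730.8 − 171.052) / 305000 m = 1.835e-03 mm/s.
R = 1.835e-03 × 3600 = 6.61 mm/hr.
Over 15 h: total = 6.61 × 15 = 99.15 ≈ 99 mm.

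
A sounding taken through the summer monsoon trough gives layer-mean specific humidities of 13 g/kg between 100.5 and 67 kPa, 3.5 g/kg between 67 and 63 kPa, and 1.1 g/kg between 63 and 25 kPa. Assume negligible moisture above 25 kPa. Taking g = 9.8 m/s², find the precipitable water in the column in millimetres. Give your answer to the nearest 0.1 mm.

Precipitable water is the column-integrated vapour mass per unit area: PW = (1/g) Σ q̄ Δp, with q in kg/kg and Δp in Pa (1 kg/m² of water = 1 mm).
Layer 100.5–67 kPa: Δp = 335 hPa = 33500 Pa, q̄ = 0.013 kg/kg → 0.013 × 33500 / 9.8 = 44.44 mm
Layer 67–63 kPa: Δp = 40 hPa = 4000 Pa, q̄ = 0.0035 kg/kg → 0.0035 × 4000 / 9.8 = 1.43 mm
Layer 63–25 kPa: Δp = 380 hPa = 38000 Pa, q̄ = 0.0011 kg/kg → 0.0011 × 38000 / 9.8 = 4.27 mm
PW = 44.44 + 1.43 + 4.27 = 50.14 ≈ 50.1 mm.

PW ≈ 50.1 mm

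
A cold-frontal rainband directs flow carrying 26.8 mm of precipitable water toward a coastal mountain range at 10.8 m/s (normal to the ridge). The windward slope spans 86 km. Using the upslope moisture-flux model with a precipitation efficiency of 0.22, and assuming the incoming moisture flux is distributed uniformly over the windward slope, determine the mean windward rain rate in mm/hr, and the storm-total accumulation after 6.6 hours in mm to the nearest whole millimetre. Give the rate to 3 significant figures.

Incoming column moisture flux per unit ridge length: F = V × PW = 10.8 × 26.8 = 289.44 mm·m/s.
Spread over the 86 km slope with efficiency ε = 0.22: R = ε·F/W = 0.22 × 289.44 / 86000 m = 7.404e-04 mm/s.
R = 7.404e-04 × 3600 = 2.67 mm/hr.
Over 6.6 h: total = 2.67 × 6.6 = 17.622 ≈ 18 mm.

R ≈ 2.67 mm/hr; total ≈ 18 mm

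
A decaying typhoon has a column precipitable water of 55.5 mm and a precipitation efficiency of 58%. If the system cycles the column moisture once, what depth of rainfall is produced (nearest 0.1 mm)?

rainfall ≈ 32.2 mm

Rainfall = ε × PW = 0.58 × 55.5 = 32.2 mm.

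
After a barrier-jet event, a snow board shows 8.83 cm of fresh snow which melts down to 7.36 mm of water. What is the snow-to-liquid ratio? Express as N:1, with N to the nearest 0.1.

ratio ≈ 12.0

Ratio = snow depth / SWE = 88.3 mm / 7.36 mm = 12.0, i.e. 12.0:1.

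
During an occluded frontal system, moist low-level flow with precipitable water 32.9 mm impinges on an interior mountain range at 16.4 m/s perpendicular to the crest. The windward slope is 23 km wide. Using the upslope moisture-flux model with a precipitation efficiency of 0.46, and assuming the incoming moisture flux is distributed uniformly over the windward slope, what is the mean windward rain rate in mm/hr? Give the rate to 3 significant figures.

R ≈ 38.8 mm/hr

Incoming column moisture flux per unit ridge length: F = V × PW = 16.4 × 32.9 = 539.56 mm·m/s.
Spread over the 23 km slope with efficiency ε = 0.46: R = ε·F/W = 0.46 × 539.56 / 23000 m = 1.079e-02 mm/s.
R = 1.079e-02 × 3600 = 38.8 mm/hr.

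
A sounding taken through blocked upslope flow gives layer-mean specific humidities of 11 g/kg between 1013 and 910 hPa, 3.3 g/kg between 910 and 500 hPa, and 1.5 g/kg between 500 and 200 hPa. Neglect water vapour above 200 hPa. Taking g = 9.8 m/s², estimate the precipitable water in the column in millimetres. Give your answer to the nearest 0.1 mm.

PW ≈ 30.0 mm

Precipitable water is the column-integrated vapour mass per unit area: PW = (1/g) Σ q̄ Δp, with q in kg/kg and Δp in Pa (1 kg/m² of water = 1 mm).
Layer 1013–910 hPa: Δp = 103 hPa = 10300 Pa, q̄ = 0.011 kg/kg → 0.011 × 10300 / 9.8 = 11.56 mm
Layer 910–500 hPa: Δp = 410 hPa = 41000 Pa, q̄ = 0.0033 kg/kg → 0.0033 × 41000 / 9.8 = 13.81 mm
Layer 500–200 hPa: Δp = 300 hPa = 30000 Pa, q̄ = 0.0015 kg/kg → 0.0015 × 30000 / 9.8 = 4.59 mm
PW = 11.56 + 13.81 + 4.59 = 29.96 ≈ 30.0 mm.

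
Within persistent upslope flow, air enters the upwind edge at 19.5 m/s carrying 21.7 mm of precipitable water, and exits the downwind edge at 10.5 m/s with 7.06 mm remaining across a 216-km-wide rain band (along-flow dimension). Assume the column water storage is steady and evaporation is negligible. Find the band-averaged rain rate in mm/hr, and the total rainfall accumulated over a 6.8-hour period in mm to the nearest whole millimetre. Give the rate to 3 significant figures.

Column moisture flux per unit crosswind length is F = V × PW.
Inflow: F_in = 19.5 × 21.7 = 423.15 mm·m/s
Outflow: F_out = 10.5 × 7.06 = 74.13 mm·m/s
Steady-state rate R = (F_in − F_out)/L = (423.15 − 74.13) / 216000 m = 1.616e-03 mm/s.
R = 1.616e-03 × 3600 = 5.82 mm/hr.
Over 6.8 h: total = 5.82 × 6.8 = 39.576 ≈ 40 mm.

R ≈ 5.82 mm/hr; total ≈ 40 mm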